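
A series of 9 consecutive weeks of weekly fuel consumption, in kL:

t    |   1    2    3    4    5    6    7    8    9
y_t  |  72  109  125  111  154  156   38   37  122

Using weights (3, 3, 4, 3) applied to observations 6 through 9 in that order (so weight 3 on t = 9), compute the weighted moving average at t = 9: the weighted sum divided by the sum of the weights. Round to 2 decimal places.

Weighted sum: 3·156 + 3·38 + 4·37 + 3·122 = 468 + 114 + 148 + 366 = 1096
Weight total: 3 + 3 + 4 + 3 = 13
WMA = 1096 / 13 = 84.31

84.31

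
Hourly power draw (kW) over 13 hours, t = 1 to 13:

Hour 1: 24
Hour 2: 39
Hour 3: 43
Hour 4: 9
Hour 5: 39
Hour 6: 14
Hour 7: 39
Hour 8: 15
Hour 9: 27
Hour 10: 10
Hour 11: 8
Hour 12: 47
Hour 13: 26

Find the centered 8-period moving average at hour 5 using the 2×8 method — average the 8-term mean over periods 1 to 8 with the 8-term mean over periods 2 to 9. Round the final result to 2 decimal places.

27.94

Sum over 1–8: 24 + 39 + 43 + 9 + 39 + 14 + 39 + 15 = 222
Sum over 2–9: 39 + 43 + 9 + 39 + 14 + 39 + 15 + 27 = 225
CMA at t=5 = (222 + 225) / (2·8) = 447 / 16 = 27.94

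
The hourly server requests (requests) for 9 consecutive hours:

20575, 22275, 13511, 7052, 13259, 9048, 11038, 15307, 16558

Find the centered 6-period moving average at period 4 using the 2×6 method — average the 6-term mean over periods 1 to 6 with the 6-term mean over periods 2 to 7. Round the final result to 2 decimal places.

13491.92

Sum over 1–6: 20575 + 22275 + 13511 + 7052 + 13259 + 9048 = 85720
Sum over 2–7: 22275 + 13511 + 7052 + 13259 + 9048 + 11038 = 76183
CMA at t=4 = (85720 + 76183) / (2·6) = 161903 / 12 = 13491.92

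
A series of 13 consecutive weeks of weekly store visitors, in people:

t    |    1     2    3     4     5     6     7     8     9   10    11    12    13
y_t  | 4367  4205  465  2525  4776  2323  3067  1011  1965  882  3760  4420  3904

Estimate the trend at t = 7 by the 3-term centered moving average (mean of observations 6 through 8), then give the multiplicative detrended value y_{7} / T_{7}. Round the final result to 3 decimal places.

Trend T_7 = (2323 + 3067 + 1011) / 3 = 6401/3 = 2133.66667
Ratio to trend: 3067 / 2133.66667 = 1.437

1.437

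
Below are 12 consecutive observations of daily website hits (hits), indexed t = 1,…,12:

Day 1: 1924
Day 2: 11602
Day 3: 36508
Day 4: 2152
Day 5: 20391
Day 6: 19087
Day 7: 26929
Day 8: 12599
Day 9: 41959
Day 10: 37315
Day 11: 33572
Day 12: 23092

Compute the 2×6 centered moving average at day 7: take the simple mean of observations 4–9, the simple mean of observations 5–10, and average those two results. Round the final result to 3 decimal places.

23449.750

Sum over 4–9: 2152 + 20391 + 19087 + 26929 + 12599 + 41959 = 123117
Sum over 5–10: 20391 + 19087 + 26929 + 12599 + 41959 + 37315 = 158280
CMA at t=7 = (123117 + 158280) / (2·6) = 281397 / 12 = 23449.750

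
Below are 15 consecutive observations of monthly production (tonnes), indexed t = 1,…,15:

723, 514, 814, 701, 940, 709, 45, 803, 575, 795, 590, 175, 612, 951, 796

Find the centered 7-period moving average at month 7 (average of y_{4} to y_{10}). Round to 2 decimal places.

Sum of periods 4–10: 701 + 940 + 709 + 45 + 803 + 575 + 795 = 4568
Divide by 7: 4568 / 7 = 652.57

652.57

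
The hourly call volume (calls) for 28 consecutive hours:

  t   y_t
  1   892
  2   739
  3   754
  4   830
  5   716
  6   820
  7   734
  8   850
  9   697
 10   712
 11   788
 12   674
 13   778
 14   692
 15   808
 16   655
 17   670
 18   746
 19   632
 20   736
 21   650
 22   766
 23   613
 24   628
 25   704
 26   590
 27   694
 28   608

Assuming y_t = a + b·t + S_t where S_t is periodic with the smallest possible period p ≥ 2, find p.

7

First differences y_{t+1} − y_t: -153, 15, 76, -114, 104, -86, 116, -153, 15, 76, -114, 104, -86, 116, -153, 15, …
The difference pattern repeats every 7 terms and not for any smaller step, so p = 7.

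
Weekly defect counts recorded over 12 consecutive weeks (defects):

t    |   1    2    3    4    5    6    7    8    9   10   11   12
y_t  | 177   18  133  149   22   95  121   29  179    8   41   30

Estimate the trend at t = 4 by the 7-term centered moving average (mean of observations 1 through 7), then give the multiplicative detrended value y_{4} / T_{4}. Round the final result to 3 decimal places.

Trend T_4 = (177 + 18 + 133 + 149 + 22 + 95 + 121) / 7 = 715/7 = 102.14286
Ratio to trend: 149 / 102.14286 = 1.459

1.459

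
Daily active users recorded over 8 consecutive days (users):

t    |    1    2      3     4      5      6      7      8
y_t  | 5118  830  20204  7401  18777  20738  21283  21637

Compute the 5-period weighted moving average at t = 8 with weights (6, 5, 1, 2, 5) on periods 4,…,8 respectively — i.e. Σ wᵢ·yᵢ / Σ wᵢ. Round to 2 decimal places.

16304.21

Weighted sum: 6·7401 + 5·18777 + 1·20738 + 2·21283 + 5·21637 = 44406 + 93885 + 20738 + 42566 + 108185 = 309780
Weight total: 6 + 5 + 1 + 2 + 5 = 19
WMA = 309780 / 19 = 16304.21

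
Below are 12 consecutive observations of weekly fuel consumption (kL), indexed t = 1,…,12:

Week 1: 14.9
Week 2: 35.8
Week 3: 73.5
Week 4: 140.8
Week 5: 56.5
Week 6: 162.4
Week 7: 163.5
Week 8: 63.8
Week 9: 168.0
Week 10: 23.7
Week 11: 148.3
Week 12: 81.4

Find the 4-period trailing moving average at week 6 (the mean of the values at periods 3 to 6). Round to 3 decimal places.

Sum of periods 3–6: 73.5 + 140.8 + 56.5 + 162.4 = 433.2
Divide by 4: 433.2 / 4 = 108.300

108.300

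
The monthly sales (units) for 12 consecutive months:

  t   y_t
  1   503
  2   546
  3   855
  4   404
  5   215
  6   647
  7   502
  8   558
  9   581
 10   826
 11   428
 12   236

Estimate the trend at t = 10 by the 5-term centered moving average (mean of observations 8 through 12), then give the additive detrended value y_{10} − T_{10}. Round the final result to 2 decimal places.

300.20

Trend T_10 = (558 + 581 + 826 + 428 + 236) / 5 = 2629/5 = 525.8000
Detrended value: 826 − 525.8000 = 300.20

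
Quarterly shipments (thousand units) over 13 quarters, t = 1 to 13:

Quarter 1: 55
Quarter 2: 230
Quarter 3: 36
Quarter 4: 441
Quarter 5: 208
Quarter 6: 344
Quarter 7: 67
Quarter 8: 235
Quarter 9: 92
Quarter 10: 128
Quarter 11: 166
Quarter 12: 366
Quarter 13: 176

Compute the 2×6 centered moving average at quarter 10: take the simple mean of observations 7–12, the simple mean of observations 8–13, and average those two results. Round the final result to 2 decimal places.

184.75

Sum over 7–12: 67 + 235 + 92 + 128 + 166 + 366 = 1054
Sum over 8–13: 235 + 92 + 128 + 166 + 366 + 176 = 1163
CMA at t=10 = (1054 + 1163) / (2·6) = 2217 / 12 = 184.75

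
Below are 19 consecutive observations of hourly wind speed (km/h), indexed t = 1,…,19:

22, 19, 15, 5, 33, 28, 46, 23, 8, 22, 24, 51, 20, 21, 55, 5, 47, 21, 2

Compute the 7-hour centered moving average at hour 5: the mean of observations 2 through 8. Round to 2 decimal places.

24.14

Sum of periods 2–8: 19 + 15 + 5 + 33 + 28 + 46 + 23 = 169
Divide by 7: 169 / 7 = 24.14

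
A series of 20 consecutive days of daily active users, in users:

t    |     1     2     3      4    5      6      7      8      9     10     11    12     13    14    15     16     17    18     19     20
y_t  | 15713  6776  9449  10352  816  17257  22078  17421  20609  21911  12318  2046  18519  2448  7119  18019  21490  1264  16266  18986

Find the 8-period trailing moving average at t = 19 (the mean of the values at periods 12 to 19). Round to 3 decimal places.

10896.375

Sum of periods 12–19: 2046 + 18519 + 2448 + 7119 + 18019 + 21490 + 1264 + 16266 = 87171
Divide by 8: 87171 / 8 = 10896.375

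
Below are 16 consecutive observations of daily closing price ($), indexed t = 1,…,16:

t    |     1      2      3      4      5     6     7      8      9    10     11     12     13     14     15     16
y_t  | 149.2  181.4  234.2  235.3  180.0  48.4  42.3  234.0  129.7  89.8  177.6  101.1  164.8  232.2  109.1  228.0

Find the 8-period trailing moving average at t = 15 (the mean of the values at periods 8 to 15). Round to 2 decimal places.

Sum of periods 8–15: 234.0 + 129.7 + 89.8 + 177.6 + 101.1 + 164.8 + 232.2 + 109.1 = 1238.3
Divide by 8: 1238.3 / 8 = 154.79

154.79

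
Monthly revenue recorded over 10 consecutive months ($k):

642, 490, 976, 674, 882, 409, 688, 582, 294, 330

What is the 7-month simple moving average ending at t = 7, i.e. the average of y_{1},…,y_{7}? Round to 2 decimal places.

680.14

Sum of periods 1–7: 642 + 490 + 976 + 674 + 882 + 409 + 688 = 4761
Divide by 7: 4761 / 7 = 680.14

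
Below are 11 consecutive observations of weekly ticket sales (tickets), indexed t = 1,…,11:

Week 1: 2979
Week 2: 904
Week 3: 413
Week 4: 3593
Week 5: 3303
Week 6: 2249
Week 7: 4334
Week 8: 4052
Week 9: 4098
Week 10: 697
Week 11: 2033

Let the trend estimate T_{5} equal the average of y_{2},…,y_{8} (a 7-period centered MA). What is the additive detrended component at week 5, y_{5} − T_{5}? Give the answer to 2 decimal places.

Trend T_5 = (904 + 413 + 3593 + 3303 + 2249 + 4334 + 4052) / 7 = 18848/7 = 2692.5714
Detrended value: 3303 − 2692.5714 = 610.43

610.43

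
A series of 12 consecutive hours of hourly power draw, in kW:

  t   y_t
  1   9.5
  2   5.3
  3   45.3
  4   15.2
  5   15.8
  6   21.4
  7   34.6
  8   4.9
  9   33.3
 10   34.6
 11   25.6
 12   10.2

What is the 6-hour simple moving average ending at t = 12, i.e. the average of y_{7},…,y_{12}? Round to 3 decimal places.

Sum of periods 7–12: 34.6 + 4.9 + 33.3 + 34.6 + 25.6 + 10.2 = 143.2
Divide by 6: 143.2 / 6 = 23.867

23.867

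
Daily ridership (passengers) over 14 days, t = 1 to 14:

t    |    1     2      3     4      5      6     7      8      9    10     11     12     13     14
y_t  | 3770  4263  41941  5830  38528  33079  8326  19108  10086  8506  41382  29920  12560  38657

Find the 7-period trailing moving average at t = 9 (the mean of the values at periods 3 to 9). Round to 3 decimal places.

Sum of periods 3–9: 41941 + 5830 + 38528 + 33079 + 8326 + 19108 + 10086 = 156898
Divide by 7: 156898 / 7 = 22414.000

22414.000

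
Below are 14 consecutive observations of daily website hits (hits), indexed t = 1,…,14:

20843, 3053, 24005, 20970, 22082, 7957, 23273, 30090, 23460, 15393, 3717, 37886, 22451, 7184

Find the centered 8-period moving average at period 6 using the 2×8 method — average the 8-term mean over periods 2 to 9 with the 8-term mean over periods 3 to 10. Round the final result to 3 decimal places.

20132.500

Sum over 2–9: 3053 + 24005 + 20970 + 22082 + 7957 + 23273 + 30090 + 23460 = 154890
Sum over 3–10: 24005 + 20970 + 22082 + 7957 + 23273 + 30090 + 23460 + 15393 = 167230
CMA at t=6 = (154890 + 167230) / (2·8) = 322120 / 16 = 20132.500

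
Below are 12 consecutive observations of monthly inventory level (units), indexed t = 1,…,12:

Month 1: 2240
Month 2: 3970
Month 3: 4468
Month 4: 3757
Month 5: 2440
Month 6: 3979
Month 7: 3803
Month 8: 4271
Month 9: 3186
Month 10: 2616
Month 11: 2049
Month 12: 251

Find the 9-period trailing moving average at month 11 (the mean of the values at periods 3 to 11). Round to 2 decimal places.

Sum of periods 3–11: 4468 + 3757 + 2440 + 3979 + 3803 + 4271 + 3186 + 2616 + 2049 = 30569
Divide by 9: 30569 / 9 = 3396.56

3396.56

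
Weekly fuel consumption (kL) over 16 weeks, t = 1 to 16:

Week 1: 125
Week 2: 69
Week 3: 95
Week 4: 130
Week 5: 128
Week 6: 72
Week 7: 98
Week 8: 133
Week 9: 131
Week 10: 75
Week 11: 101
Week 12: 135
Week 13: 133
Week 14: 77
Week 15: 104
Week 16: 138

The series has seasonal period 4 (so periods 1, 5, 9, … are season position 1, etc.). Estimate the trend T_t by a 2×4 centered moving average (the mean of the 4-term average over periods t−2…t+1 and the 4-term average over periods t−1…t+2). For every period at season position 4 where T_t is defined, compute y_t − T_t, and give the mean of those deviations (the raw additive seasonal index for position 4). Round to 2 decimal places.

24.00

Season position 4 occurs at t = 4, 8, 12 (where T_t is defined).
t=4: T_4 = 105.8750; y_4 − T_4 = 130 − 105.8750 = 24.1250
t=8: T_8 = 108.8750; y_8 − T_8 = 133 − 108.8750 = 24.1250
t=12: T_12 = 111.2500; y_12 − T_12 = 135 − 111.2500 = 23.7500
Mean deviation: (24.1250 + 24.1250 + 23.7500) / 3 = 24.00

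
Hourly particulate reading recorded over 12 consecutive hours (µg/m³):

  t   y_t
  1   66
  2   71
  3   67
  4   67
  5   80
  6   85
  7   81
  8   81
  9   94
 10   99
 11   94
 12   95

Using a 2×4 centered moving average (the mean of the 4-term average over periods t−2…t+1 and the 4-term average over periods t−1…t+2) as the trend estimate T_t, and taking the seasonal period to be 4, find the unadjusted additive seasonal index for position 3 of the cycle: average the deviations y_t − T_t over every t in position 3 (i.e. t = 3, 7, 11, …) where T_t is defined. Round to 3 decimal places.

Season position 3 occurs at t = 3, 7 (where T_t is defined).
t=3: T_3 = 69.50000; y_3 − T_3 = 67 − 69.50000 = -2.50000
t=7: T_7 = 83.50000; y_7 − T_7 = 81 − 83.50000 = -2.50000
Mean deviation: (-2.50000 + -2.50000) / 2 = -2.500

-2.500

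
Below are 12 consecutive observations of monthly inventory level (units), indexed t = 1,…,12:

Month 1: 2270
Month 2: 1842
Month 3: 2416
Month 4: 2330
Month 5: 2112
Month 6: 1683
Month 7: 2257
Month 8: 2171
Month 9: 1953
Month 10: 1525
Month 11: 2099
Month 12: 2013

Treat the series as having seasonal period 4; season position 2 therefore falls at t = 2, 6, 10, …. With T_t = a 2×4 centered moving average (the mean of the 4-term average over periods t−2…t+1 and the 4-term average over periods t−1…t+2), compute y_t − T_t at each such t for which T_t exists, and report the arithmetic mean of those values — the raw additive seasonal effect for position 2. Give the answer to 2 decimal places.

-392.44

Season position 2 occurs at t = 6, 10 (where T_t is defined).
t=6: T_6 = 2075.6250; y_6 − T_6 = 1683 − 2075.6250 = -392.6250
t=10: T_10 = 1917.2500; y_10 − T_10 = 1525 − 1917.2500 = -392.2500
Mean deviation: (-392.6250 + -392.2500) / 2 = -392.44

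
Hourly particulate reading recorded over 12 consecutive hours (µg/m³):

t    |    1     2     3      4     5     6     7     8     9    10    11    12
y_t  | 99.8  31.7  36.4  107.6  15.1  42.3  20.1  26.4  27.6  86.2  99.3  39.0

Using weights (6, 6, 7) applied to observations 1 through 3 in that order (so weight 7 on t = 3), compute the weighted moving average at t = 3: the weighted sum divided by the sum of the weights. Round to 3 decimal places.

54.937

Weighted sum: 6·99.8 + 6·31.7 + 7·36.4 = 598.8 + 190.2 + 254.8 = 1043.8
Weight total: 6 + 6 + 7 = 19
WMA = 1043.8 / 19 = 54.937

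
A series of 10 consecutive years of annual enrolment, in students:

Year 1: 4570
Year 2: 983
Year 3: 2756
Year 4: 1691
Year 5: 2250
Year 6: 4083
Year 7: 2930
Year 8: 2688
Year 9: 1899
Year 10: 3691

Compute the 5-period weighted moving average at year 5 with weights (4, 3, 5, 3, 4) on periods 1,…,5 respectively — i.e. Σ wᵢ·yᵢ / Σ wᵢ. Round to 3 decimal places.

Weighted sum: 4·4570 + 3·983 + 5·2756 + 3·1691 + 4·2250 = 18280 + 2949 + 13780 + 5073 + 9000 = 49082
Weight total: 4 + 3 + 5 + 3 + 4 = 19
WMA = 49082 / 19 = 2583.263

2583.263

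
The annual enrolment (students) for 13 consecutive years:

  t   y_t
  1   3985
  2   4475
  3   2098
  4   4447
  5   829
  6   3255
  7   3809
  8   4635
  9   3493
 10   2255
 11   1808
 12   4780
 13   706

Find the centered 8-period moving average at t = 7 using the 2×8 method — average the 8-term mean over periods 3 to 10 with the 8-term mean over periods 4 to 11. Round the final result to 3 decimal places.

Sum over 3–10: 2098 + 4447 + 829 + 3255 + 3809 + 4635 + 3493 + 2255 = 24821
Sum over 4–11: 4447 + 829 + 3255 + 3809 + 4635 + 3493 + 2255 + 1808 = 24531
CMA at t=7 = (24821 + 24531) / (2·8) = 49352 / 16 = 3084.500

3084.500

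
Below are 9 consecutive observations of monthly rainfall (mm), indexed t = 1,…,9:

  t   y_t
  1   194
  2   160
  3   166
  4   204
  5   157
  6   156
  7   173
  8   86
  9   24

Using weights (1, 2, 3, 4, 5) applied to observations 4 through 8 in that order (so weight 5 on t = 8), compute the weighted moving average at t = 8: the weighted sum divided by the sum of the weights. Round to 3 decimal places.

140.533

Weighted sum: 1·204 + 2·157 + 3·156 + 4·173 + 5·86 = 204 + 314 + 468 + 692 + 430 = 2108
Weight total: 1 + 2 + 3 + 4 + 5 = 15
WMA = 2108 / 15 = 140.533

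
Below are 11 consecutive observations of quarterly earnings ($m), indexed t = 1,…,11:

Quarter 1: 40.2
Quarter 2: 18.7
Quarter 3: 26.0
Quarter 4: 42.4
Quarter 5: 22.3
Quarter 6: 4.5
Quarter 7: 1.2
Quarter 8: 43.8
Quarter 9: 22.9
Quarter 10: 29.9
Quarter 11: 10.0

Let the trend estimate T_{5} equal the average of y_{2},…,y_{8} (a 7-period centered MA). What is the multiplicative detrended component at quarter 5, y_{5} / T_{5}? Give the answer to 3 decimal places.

Trend T_5 = (18.7 + 26.0 + 42.4 + 22.3 + 4.5 + 1.2 + 43.8) / 7 = 158.9/7 = 22.70000
Ratio to trend: 22.3 / 22.70000 = 0.982

0.982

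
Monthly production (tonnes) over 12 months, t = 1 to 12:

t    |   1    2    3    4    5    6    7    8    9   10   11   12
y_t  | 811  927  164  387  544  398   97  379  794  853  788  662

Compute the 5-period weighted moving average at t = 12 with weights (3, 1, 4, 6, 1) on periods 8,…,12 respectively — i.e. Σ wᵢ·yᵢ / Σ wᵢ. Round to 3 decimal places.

715.533

Weighted sum: 3·379 + 1·794 + 4·853 + 6·788 + 1·662 = 1137 + 794 + 3412 + 4728 + 662 = 10733
Weight total: 3 + 1 + 4 + 6 + 1 = 15
WMA = 10733 / 15 = 715.533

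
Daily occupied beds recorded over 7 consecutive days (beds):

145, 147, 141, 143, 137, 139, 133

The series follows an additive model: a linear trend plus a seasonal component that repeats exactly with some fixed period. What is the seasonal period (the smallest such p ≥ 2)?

First differences y_{t+1} − y_t: 2, -6, 2, -6, 2, -6, …
The difference pattern repeats every 2 terms and not for any smaller step, so p = 2.

2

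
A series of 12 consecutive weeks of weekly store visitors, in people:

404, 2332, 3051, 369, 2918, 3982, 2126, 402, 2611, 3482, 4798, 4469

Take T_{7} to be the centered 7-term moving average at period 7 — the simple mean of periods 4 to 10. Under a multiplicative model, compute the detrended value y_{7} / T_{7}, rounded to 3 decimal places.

Trend T_7 = (369 + 2918 + 3982 + 2126 + 402 + 2611 + 3482) / 7 = 15890/7 = 2270.00000
Ratio to trend: 2126 / 2270.00000 = 0.937

0.937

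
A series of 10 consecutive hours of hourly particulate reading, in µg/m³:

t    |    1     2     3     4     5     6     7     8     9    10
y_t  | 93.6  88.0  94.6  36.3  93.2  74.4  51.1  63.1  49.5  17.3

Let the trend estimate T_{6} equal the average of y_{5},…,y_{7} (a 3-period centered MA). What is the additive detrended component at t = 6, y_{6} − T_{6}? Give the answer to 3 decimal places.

1.500

Trend T_6 = (93.2 + 74.4 + 51.1) / 3 = 218.7/3 = 72.90000
Detrended value: 74.4 − 72.90000 = 1.500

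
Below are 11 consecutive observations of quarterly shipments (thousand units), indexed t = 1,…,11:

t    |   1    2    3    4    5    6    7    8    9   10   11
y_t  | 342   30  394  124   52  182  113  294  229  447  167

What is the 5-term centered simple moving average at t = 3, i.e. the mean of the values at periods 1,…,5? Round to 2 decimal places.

188.40

Sum of periods 1–5: 342 + 30 + 394 + 124 + 52 = 942
Divide by 5: 942 / 5 = 188.40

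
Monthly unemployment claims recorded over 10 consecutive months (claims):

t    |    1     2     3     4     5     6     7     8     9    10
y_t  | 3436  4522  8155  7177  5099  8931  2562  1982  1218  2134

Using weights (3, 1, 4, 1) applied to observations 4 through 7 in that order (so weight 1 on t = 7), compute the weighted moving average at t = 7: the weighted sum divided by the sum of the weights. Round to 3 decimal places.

Weighted sum: 3·7177 + 1·5099 + 4·8931 + 1·2562 = 21531 + 5099 + 35724 + 2562 = 64916
Weight total: 3 + 1 + 4 + 1 = 9
WMA = 64916 / 9 = 7212.889

7212.889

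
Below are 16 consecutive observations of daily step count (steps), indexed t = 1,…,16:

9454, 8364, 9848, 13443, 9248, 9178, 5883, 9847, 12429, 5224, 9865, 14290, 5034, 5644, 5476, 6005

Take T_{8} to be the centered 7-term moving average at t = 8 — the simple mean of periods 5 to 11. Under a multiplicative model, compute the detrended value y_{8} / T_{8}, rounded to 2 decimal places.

1.12

Trend T_8 = (9248 + 9178 + 5883 + 9847 + 12429 + 5224 + 9865) / 7 = 61674/7 = 8810.5714
Ratio to trend: 9847 / 8810.5714 = 1.12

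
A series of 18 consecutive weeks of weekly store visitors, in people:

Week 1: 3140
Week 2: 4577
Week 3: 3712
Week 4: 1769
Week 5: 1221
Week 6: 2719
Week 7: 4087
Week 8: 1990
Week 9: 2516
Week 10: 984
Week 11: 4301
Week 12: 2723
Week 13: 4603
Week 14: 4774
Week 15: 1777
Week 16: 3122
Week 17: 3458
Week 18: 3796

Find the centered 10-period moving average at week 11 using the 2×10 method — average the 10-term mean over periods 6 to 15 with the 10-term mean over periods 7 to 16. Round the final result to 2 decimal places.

Sum over 6–15: 2719 + 4087 + 1990 + 2516 + 984 + 4301 + 2723 + 4603 + 4774 + 1777 = 30474
Sum over 7–16: 4087 + 1990 + 2516 + 984 + 4301 + 2723 + 4603 + 4774 + 1777 + 3122 = 30877
CMA at t=11 = (30474 + 30877) / (2·10) = 61351 / 20 = 3067.55

3067.55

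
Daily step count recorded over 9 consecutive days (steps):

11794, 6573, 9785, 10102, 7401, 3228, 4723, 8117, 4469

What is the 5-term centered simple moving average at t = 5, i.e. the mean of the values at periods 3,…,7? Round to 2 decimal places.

Sum of periods 3–7: 9785 + 10102 + 7401 + 3228 + 4723 = 35239
Divide by 5: 35239 / 5 = 7047.80

7047.80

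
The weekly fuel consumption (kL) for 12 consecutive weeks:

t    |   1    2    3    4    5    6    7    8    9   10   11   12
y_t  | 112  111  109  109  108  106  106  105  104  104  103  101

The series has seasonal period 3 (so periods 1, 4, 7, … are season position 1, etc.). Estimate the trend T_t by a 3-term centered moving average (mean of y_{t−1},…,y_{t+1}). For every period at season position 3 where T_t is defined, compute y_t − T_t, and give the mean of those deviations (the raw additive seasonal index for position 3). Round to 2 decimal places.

-0.56

Season position 3 occurs at t = 3, 6, 9 (where T_t is defined).
t=3: T_3 = 109.6667; y_3 − T_3 = 109 − 109.6667 = -0.6667
t=6: T_6 = 106.6667; y_6 − T_6 = 106 − 106.6667 = -0.6667
t=9: T_9 = 104.3333; y_9 − T_9 = 104 − 104.3333 = -0.3333
Mean deviation: (-0.6667 + -0.6667 + -0.3333) / 3 = -0.56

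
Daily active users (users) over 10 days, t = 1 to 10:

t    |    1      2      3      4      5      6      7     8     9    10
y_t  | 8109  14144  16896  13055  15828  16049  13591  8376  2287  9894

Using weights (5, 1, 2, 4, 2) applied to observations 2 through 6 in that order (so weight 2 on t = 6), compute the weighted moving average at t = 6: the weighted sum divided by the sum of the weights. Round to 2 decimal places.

14938.29

Weighted sum: 5·14144 + 1·16896 + 2·13055 + 4·15828 + 2·16049 = 70720 + 16896 + 26110 + 63312 + 32098 = 209136
Weight total: 5 + 1 + 2 + 4 + 2 = 14
WMA = 209136 / 14 = 14938.29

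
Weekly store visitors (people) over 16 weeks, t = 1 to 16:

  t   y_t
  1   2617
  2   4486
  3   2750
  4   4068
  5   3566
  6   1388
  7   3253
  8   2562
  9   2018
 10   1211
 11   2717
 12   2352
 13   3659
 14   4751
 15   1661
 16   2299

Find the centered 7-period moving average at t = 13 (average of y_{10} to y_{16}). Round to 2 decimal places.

2664.29

Sum of periods 10–16: 1211 + 2717 + 2352 + 3659 + 4751 + 1661 + 2299 = 18650
Divide by 7: 18650 / 7 = 2664.29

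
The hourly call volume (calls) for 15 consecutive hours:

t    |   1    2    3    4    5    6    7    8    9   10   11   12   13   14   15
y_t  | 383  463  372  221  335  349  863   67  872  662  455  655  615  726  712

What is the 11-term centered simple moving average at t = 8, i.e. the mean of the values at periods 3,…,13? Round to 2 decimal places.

496.91

Sum of periods 3–13: 372 + 221 + 335 + 349 + 863 + 67 + 872 + 662 + 455 + 655 + 615 = 5466
Divide by 11: 5466 / 11 = 496.91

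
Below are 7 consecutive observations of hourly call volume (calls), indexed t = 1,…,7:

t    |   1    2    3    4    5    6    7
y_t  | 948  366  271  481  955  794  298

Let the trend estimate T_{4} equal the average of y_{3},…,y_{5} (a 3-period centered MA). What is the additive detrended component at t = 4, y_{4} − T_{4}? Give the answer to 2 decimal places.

Trend T_4 = (271 + 481 + 955) / 3 = 1707/3 = 569.0000
Detrended value: 481 − 569.0000 = -88.00

-88.00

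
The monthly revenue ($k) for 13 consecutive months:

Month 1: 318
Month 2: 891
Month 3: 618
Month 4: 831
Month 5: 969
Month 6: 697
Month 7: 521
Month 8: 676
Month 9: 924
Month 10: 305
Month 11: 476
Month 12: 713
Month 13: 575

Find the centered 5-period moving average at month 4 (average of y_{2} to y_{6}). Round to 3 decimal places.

801.200

Sum of periods 2–6: 891 + 618 + 831 + 969 + 697 = 4006
Divide by 5: 4006 / 5 = 801.200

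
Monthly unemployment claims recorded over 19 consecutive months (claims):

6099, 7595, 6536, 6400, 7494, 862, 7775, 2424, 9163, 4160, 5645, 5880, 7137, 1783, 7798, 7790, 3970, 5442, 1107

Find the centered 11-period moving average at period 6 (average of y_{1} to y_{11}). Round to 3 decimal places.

5832.091

Sum of periods 1–11: 6099 + 7595 + 6536 + 6400 + 7494 + 862 + 7775 + 2424 + 9163 + 4160 + 5645 = 64153
Divide by 11: 64153 / 11 = 5832.091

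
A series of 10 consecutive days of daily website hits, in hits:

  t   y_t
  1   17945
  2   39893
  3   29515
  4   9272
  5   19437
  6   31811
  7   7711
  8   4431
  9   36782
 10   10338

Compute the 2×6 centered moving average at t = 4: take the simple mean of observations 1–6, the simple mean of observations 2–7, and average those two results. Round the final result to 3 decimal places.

23792.667

Sum over 1–6: 17945 + 39893 + 29515 + 9272 + 19437 + 31811 = 147873
Sum over 2–7: 39893 + 29515 + 9272 + 19437 + 31811 + 7711 = 137639
CMA at t=4 = (147873 + 137639) / (2·6) = 285512 / 12 = 23792.667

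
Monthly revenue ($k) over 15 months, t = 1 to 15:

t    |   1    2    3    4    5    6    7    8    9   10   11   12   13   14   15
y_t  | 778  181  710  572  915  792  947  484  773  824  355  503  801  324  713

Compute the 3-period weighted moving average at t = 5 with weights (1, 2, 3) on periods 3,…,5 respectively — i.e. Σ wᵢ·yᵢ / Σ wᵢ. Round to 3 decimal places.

Weighted sum: 1·710 + 2·572 + 3·915 = 710 + 1144 + 2745 = 4599
Weight total: 1 + 2 + 3 = 6
WMA = 4599 / 6 = 766.500

766.500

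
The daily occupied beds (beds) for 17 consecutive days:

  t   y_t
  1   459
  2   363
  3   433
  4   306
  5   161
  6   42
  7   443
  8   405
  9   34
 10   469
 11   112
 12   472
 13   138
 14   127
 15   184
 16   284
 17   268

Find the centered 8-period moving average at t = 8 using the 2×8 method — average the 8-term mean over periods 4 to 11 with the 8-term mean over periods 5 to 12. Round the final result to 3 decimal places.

Sum over 4–11: 306 + 161 + 42 + 443 + 405 + 34 + 469 + 112 = 1972
Sum over 5–12: 161 + 42 + 443 + 405 + 34 + 469 + 112 + 472 = 2138
CMA at t=8 = (1972 + 2138) / (2·8) = 4110 / 16 = 256.875

256.875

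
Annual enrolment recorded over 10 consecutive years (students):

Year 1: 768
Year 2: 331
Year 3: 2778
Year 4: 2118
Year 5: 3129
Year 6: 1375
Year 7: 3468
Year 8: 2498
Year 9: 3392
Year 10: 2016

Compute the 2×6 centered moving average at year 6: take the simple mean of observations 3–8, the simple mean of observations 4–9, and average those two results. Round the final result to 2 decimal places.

2612.17

Sum over 3–8: 2778 + 2118 + 3129 + 1375 + 3468 + 2498 = 15366
Sum over 4–9: 2118 + 3129 + 1375 + 3468 + 2498 + 3392 = 15980
CMA at t=6 = (15366 + 15980) / (2·6) = 31346 / 12 = 2612.17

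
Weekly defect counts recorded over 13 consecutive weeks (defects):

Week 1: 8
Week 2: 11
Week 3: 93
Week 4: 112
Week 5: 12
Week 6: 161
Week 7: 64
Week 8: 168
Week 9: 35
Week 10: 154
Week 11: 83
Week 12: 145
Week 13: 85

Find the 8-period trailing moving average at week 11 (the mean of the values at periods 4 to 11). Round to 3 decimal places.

98.625

Sum of periods 4–11: 112 + 12 + 161 + 64 + 168 + 35 + 154 + 83 = 789
Divide by 8: 789 / 8 = 98.625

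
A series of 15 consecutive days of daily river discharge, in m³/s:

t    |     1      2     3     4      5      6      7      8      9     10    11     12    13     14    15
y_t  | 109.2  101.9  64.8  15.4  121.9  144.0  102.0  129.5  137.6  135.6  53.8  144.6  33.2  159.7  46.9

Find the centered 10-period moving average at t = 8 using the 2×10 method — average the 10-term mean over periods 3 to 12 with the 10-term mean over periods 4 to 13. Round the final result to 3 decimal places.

103.340

Sum over 3–12: 64.8 + 15.4 + 121.9 + 144.0 + 102.0 + 129.5 + 137.6 + 135.6 + 53.8 + 144.6 = 1049.2
Sum over 4–13: 15.4 + 121.9 + 144.0 + 102.0 + 129.5 + 137.6 + 135.6 + 53.8 + 144.6 + 33.2 = 1017.6
CMA at t=8 = (1049.2 + 1017.6) / (2·10) = 2066.8 / 20 = 103.340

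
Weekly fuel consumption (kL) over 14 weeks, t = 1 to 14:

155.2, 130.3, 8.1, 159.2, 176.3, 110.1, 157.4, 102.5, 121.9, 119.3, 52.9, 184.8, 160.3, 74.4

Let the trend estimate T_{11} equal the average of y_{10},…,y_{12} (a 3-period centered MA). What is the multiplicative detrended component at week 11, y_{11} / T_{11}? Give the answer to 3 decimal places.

0.445

Trend T_11 = (119.3 + 52.9 + 184.8) / 3 = 357.0/3 = 119.00000
Ratio to trend: 52.9 / 119.00000 = 0.445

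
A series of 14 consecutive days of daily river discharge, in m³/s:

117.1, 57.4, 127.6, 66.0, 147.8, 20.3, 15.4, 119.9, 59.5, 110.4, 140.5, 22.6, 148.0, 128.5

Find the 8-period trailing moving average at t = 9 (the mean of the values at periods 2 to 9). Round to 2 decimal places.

76.74

Sum of periods 2–9: 57.4 + 127.6 + 66.0 + 147.8 + 20.3 + 15.4 + 119.9 + 59.5 = 613.9
Divide by 8: 613.9 / 8 = 76.74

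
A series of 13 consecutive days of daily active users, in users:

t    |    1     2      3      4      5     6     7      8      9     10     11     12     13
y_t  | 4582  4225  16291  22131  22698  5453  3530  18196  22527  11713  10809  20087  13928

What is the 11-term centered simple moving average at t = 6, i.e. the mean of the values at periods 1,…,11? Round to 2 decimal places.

12923.18

Sum of periods 1–11: 4582 + 4225 + 16291 + 22131 + 22698 + 5453 + 3530 + 18196 + 22527 + 11713 + 10809 = 142155
Divide by 11: 142155 / 11 = 12923.18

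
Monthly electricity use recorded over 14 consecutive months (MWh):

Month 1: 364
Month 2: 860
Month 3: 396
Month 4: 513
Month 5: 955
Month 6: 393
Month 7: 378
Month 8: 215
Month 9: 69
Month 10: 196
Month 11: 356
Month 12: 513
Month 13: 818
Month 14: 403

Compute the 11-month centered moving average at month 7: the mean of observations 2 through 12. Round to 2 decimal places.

Sum of periods 2–12: 860 + 396 + 513 + 955 + 393 + 378 + 215 + 69 + 196 + 356 + 513 = 4844
Divide by 11: 4844 / 11 = 440.36

440.36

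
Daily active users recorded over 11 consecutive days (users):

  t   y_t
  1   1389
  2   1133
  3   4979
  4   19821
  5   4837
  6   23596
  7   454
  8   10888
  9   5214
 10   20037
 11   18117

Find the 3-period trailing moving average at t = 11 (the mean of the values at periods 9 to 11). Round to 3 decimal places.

14456.000

Sum of periods 9–11: 5214 + 20037 + 18117 = 43368
Divide by 3: 43368 / 3 = 14456.000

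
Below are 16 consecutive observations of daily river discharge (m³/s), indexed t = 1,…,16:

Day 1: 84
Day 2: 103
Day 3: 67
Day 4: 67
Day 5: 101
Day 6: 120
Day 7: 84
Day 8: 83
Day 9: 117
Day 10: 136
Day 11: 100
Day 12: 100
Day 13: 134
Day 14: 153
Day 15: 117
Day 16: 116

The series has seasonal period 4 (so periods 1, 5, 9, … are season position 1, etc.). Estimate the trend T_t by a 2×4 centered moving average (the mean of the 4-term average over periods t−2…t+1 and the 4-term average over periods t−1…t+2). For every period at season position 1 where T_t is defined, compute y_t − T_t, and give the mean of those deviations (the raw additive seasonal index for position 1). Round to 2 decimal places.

10.08

Season position 1 occurs at t = 5, 9, 13 (where T_t is defined).
t=5: T_5 = 90.8750; y_5 − T_5 = 101 − 90.8750 = 10.1250
t=9: T_9 = 107.0000; y_9 − T_9 = 117 − 107.0000 = 10.0000
t=13: T_13 = 123.8750; y_13 − T_13 = 134 − 123.8750 = 10.1250
Mean deviation: (10.1250 + 10.0000 + 10.1250) / 3 = 10.08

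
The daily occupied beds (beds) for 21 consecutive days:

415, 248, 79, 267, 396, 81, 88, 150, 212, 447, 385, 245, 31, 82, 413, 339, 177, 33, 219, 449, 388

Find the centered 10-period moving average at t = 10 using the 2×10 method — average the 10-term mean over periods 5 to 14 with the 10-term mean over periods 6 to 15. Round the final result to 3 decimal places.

Sum over 5–14: 396 + 81 + 88 + 150 + 212 + 447 + 385 + 245 + 31 + 82 = 2117
Sum over 6–15: 81 + 88 + 150 + 212 + 447 + 385 + 245 + 31 + 82 + 413 = 2134
CMA at t=10 = (2117 + 2134) / (2·10) = 4251 / 20 = 212.550

212.550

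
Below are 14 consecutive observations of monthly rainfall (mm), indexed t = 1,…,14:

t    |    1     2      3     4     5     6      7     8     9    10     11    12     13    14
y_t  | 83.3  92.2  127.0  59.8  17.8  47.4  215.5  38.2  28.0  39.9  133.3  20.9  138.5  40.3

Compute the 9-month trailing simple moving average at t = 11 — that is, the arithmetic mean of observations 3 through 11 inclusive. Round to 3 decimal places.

Sum of periods 3–11: 127.0 + 59.8 + 17.8 + 47.4 + 215.5 + 38.2 + 28.0 + 39.9 + 133.3 = 706.9
Divide by 9: 706.9 / 9 = 78.544

78.544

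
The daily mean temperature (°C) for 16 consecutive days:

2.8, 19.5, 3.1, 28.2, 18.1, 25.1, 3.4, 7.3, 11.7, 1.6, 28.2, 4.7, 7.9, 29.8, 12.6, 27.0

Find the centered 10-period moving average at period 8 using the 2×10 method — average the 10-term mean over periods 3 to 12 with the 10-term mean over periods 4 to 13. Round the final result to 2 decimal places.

Sum over 3–12: 3.1 + 28.2 + 18.1 + 25.1 + 3.4 + 7.3 + 11.7 + 1.6 + 28.2 + 4.7 = 131.4
Sum over 4–13: 28.2 + 18.1 + 25.1 + 3.4 + 7.3 + 11.7 + 1.6 + 28.2 + 4.7 + 7.9 = 136.2
CMA at t=8 = (131.4 + 136.2) / (2·10) = 267.6 / 20 = 13.38

13.38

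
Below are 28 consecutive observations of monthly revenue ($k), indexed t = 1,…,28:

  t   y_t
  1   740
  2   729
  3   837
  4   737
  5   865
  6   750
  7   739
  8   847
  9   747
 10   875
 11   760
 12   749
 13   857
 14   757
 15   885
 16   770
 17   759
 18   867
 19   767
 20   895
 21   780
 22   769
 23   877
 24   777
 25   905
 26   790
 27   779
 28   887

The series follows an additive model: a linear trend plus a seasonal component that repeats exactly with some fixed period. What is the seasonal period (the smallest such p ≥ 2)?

5

First differences y_{t+1} − y_t: -11, 108, -100, 128, -115, -11, 108, -100, 128, -115, -11, 108, …
The difference pattern repeats every 5 terms and not for any smaller step, so p = 5.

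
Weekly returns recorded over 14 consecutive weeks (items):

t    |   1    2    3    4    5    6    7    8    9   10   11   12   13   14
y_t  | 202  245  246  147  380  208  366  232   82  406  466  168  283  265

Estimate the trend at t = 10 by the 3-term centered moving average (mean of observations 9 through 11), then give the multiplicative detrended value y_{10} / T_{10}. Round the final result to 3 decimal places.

Trend T_10 = (82 + 406 + 466) / 3 = 954/3 = 318.00000
Ratio to trend: 406 / 318.00000 = 1.277

1.277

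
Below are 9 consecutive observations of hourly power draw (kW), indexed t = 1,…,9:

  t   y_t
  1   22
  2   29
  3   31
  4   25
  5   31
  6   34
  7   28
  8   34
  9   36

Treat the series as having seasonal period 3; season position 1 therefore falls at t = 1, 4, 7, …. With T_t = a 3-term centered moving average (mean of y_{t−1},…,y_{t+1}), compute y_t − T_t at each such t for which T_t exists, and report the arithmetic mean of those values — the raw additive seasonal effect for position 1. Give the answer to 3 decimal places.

Season position 1 occurs at t = 4, 7 (where T_t is defined).
t=4: T_4 = 29.00000; y_4 − T_4 = 25 − 29.00000 = -4.00000
t=7: T_7 = 32.00000; y_7 − T_7 = 28 − 32.00000 = -4.00000
Mean deviation: (-4.00000 + -4.00000) / 2 = -4.000

-4.000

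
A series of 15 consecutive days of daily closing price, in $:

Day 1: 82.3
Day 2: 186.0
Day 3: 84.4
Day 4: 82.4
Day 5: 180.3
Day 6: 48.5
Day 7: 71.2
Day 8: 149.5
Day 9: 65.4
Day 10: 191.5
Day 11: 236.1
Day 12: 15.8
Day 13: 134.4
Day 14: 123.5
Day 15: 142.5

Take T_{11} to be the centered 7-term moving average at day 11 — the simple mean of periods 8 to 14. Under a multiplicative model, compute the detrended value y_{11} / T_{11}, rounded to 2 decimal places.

1.80

Trend T_11 = (149.5 + 65.4 + 191.5 + 236.1 + 15.8 + 134.4 + 123.5) / 7 = 916.2/7 = 130.8857
Ratio to trend: 236.1 / 130.8857 = 1.80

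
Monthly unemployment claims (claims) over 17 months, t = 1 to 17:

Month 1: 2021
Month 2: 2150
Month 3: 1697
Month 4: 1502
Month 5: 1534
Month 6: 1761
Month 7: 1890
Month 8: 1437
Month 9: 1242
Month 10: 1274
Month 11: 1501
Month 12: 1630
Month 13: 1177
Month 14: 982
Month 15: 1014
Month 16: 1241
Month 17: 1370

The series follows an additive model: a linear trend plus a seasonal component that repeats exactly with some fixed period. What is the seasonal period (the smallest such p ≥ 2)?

First differences y_{t+1} − y_t: 129, -453, -195, 32, 227, 129, -453, -195, 32, 227, 129, -453, …
The difference pattern repeats every 5 terms and not for any smaller step, so p = 5.

5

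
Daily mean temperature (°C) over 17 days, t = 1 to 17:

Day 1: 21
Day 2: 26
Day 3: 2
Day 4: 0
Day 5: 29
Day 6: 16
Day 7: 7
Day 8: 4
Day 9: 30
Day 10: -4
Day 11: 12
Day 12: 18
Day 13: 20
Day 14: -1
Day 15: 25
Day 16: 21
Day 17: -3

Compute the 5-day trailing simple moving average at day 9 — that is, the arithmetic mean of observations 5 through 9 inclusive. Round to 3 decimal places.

Sum of periods 5–9: 29 + 16 + 7 + 4 + 30 = 86
Divide by 5: 86 / 5 = 17.200

17.200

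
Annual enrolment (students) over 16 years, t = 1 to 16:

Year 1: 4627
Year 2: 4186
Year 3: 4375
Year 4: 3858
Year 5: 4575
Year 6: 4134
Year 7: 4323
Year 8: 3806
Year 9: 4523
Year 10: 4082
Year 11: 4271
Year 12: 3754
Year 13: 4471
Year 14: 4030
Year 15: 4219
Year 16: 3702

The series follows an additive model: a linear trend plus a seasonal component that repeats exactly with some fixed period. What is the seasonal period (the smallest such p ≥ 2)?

First differences y_{t+1} − y_t: -441, 189, -517, 717, -441, 189, -517, 717, -441, 189, …
The difference pattern repeats every 4 terms and not for any smaller step, so p = 4.

4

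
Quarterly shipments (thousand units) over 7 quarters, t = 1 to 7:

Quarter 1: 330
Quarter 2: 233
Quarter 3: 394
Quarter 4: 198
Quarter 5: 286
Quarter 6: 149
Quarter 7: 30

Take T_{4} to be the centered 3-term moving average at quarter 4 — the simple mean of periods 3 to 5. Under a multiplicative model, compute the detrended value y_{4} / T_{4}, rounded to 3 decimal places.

0.677

Trend T_4 = (394 + 198 + 286) / 3 = 878/3 = 292.66667
Ratio to trend: 198 / 292.66667 = 0.677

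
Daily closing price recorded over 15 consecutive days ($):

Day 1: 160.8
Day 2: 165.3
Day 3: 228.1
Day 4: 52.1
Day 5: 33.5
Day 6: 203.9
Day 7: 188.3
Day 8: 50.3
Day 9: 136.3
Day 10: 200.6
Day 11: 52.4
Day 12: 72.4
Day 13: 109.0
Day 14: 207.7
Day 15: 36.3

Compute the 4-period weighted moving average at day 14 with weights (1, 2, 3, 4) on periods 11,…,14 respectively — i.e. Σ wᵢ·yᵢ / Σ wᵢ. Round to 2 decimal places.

Weighted sum: 1·52.4 + 2·72.4 + 3·109.0 + 4·207.7 = 52.4 + 144.8 + 327.0 + 830.8 = 1355.0
Weight total: 1 + 2 + 3 + 4 = 10
WMA = 1355.0 / 10 = 135.50

135.50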